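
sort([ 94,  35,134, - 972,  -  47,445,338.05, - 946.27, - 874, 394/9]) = [-972,-946.27, -874,  -  47,35, 394/9,94,134, 338.05,445]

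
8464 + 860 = 9324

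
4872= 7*696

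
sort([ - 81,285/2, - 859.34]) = [- 859.34,-81,285/2]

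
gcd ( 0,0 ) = 0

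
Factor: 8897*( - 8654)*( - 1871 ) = 144056967698 = 2^1*7^1*31^1*41^1*1871^1*4327^1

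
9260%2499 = 1763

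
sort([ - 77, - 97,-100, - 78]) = [ - 100, - 97, - 78, - 77 ] 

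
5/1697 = 5/1697 =0.00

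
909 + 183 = 1092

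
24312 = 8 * 3039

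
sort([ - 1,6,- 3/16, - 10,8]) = [ - 10, - 1, - 3/16 , 6,8 ]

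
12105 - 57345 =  - 45240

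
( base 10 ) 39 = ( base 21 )1i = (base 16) 27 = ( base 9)43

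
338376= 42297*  8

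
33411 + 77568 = 110979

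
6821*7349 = 50127529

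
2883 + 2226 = 5109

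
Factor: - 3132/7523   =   - 2^2*3^3*29^1*7523^( - 1)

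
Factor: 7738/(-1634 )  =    -  3869/817 = - 19^ (  -  1)*43^( - 1 ) * 53^1*73^1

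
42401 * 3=127203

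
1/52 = 1/52=0.02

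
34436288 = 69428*496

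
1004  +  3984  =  4988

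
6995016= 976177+6018839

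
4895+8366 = 13261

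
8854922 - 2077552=6777370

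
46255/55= 841 = 841.00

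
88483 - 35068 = 53415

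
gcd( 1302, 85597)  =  1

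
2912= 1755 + 1157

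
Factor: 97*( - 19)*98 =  - 2^1*7^2*19^1*97^1 = - 180614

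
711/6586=711/6586 = 0.11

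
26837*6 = 161022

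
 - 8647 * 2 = - 17294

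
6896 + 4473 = 11369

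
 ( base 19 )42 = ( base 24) 36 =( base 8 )116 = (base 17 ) 4a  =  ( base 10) 78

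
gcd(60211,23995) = 1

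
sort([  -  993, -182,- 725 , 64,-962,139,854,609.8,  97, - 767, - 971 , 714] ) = [ - 993, - 971, - 962 ,  -  767, - 725,- 182,64, 97,139, 609.8,714,854]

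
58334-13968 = 44366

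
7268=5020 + 2248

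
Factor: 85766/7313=2^1*19^1 * 37^1*61^1* 71^( - 1) *103^( - 1)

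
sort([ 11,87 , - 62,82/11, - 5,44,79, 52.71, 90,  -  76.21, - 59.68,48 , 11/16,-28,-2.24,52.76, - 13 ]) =[ - 76.21, - 62, - 59.68, - 28,-13,- 5, - 2.24  ,  11/16,  82/11, 11,44,48,52.71, 52.76,79,87,90]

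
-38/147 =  - 38/147=-0.26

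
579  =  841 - 262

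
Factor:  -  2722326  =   - 2^1*3^1*23^1*19727^1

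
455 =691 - 236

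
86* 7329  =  630294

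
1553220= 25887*60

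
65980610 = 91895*718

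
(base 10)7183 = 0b1110000001111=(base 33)6JM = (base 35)5U8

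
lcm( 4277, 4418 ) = 402038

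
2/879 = 2/879 = 0.00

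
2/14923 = 2/14923= 0.00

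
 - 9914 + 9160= - 754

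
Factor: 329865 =3^1 *5^1 * 21991^1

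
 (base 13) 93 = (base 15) 80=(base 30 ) 40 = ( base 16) 78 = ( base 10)120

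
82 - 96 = -14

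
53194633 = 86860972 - 33666339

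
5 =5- 0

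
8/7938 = 4/3969 = 0.00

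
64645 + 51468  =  116113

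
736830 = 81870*9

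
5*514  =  2570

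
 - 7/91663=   -1 + 91656/91663 = -  0.00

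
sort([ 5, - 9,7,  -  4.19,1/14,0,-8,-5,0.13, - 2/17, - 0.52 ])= [  -  9,  -  8,-5,-4.19,-0.52, - 2/17 , 0,1/14, 0.13,5,7] 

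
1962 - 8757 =  -  6795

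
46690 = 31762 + 14928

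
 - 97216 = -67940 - 29276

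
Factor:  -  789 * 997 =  - 786633 = -3^1 * 263^1*997^1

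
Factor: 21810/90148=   15/62 = 2^(-1)*3^1*5^1*31^(- 1)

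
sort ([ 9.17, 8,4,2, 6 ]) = [2, 4,6,8, 9.17 ] 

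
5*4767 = 23835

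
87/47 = 87/47 = 1.85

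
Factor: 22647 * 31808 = 2^6 *3^1 * 7^1 * 71^1 * 7549^1 = 720355776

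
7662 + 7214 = 14876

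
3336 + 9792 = 13128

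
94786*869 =82369034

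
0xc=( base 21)c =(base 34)C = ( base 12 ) 10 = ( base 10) 12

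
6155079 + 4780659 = 10935738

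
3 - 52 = - 49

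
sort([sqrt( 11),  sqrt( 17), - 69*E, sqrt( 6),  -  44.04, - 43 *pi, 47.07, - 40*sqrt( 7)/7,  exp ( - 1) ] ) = [ - 69*E, - 43*pi,-44.04, - 40 * sqrt( 7) /7, exp( - 1 ), sqrt( 6 ),sqrt( 11 ), sqrt( 17),  47.07]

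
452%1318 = 452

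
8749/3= 8749/3 = 2916.33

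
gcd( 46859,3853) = 1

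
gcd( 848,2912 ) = 16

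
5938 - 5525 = 413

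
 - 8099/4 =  -2025 + 1/4 =- 2024.75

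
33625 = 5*6725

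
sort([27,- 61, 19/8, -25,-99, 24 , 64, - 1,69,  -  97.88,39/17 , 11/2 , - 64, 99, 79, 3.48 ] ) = [  -  99, - 97.88 , - 64,-61, - 25,- 1, 39/17, 19/8, 3.48,  11/2,  24,27,64 , 69, 79,99]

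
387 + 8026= 8413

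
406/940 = 203/470=0.43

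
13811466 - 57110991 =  - 43299525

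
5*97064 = 485320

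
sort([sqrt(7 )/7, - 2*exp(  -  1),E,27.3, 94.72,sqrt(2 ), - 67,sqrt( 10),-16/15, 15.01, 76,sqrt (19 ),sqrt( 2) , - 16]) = [-67,  -  16,-16/15, - 2*exp(- 1 ),sqrt( 7)/7,sqrt( 2), sqrt( 2), E,  sqrt( 10 ),sqrt( 19),  15.01,27.3,76,  94.72] 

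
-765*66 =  - 50490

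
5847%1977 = 1893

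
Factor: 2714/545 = 2^1*5^( - 1)*23^1 * 59^1*109^( - 1 )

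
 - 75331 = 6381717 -6457048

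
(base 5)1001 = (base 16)7E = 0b1111110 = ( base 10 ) 126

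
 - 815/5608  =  -815/5608 = - 0.15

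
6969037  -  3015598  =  3953439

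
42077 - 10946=31131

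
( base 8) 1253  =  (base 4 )22223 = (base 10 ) 683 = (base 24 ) 14b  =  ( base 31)m1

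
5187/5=1037+ 2/5=1037.40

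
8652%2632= 756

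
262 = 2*131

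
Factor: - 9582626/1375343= - 2^1*109^1*113^1* 137^(-1 )*389^1*10039^( - 1) 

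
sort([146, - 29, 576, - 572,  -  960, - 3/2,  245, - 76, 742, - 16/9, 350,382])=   [ - 960, - 572, - 76,-29, - 16/9, - 3/2, 146, 245,350,382,576,742 ]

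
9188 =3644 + 5544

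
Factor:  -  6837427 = -1033^1*6619^1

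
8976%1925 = 1276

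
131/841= 131/841 = 0.16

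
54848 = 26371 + 28477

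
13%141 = 13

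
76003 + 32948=108951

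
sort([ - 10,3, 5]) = [ - 10, 3, 5 ] 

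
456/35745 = 152/11915 = 0.01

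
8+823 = 831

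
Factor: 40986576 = 2^4*3^2 *379^1*751^1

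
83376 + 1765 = 85141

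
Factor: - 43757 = -7^2*19^1*47^1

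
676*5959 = 4028284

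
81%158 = 81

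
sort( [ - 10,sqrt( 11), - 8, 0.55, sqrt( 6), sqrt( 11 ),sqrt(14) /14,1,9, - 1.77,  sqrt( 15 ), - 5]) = [-10,-8,-5, - 1.77, sqrt ( 14)/14,  0.55, 1,sqrt( 6),sqrt( 11),sqrt(11 ), sqrt( 15),9]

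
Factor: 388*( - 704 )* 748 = - 204317696 = - 2^10*11^2*17^1*97^1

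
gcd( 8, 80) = 8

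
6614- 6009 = 605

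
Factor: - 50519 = -7^2*1031^1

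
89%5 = 4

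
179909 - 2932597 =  - 2752688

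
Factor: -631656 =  - 2^3*3^2*31^1*283^1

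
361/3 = 120 + 1/3 =120.33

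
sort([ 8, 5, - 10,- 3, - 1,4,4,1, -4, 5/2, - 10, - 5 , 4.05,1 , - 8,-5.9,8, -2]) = [ -10, - 10, - 8 ,-5.9 ,  -  5, - 4, - 3, - 2,-1,1, 1,5/2, 4, 4, 4.05, 5, 8, 8 ] 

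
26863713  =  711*37783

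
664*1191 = 790824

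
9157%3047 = 16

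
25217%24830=387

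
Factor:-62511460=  - 2^2* 5^1 * 11^1*149^1 *1907^1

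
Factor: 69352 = 2^3*8669^1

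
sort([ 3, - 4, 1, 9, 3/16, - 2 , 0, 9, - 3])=[ - 4, - 3, - 2,  0,3/16,1,3,9, 9]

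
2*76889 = 153778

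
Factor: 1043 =7^1*149^1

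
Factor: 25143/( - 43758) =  -2^( - 1)*3^( - 1) *11^ ( - 1 )*13^ ( - 1)*17^1*29^1 = - 493/858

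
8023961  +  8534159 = 16558120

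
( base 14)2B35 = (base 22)fjd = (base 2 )1111000001011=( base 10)7691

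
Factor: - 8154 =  - 2^1 * 3^3*151^1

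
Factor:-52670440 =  - 2^3*5^1*1316761^1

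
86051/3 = 86051/3 = 28683.67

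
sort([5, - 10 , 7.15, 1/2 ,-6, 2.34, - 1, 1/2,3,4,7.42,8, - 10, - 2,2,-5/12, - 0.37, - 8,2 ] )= [-10,-10, - 8, - 6, - 2, - 1, - 5/12,-0.37,1/2,  1/2, 2, 2,  2.34,  3, 4, 5 , 7.15, 7.42, 8] 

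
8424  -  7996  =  428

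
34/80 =17/40 = 0.42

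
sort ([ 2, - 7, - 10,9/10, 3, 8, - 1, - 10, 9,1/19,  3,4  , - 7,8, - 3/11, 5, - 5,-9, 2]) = [ - 10, - 10, - 9, - 7, - 7,- 5,-1 , - 3/11 , 1/19,9/10,2 , 2,3,3,4,5,8,8, 9]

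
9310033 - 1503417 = 7806616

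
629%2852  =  629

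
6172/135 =45 + 97/135 = 45.72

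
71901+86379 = 158280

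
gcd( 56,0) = 56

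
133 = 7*19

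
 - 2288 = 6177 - 8465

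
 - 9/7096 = -1 + 7087/7096 = - 0.00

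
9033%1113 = 129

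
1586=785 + 801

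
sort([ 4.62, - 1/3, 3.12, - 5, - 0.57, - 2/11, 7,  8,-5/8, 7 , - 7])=[ - 7, - 5, - 5/8, - 0.57, - 1/3, - 2/11,3.12, 4.62,  7,  7, 8 ]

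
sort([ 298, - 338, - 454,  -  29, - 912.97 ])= [-912.97,-454, - 338,-29,  298] 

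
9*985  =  8865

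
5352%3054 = 2298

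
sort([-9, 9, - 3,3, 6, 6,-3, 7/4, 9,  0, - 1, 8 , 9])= [ -9, - 3,-3,-1 , 0, 7/4, 3, 6, 6,8, 9, 9, 9]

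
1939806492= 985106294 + 954700198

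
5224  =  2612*2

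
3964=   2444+1520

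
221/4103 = 221/4103 = 0.05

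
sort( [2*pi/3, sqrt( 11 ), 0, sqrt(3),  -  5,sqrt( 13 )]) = [  -  5, 0, sqrt(3), 2*pi/3, sqrt( 11 ), sqrt( 13 ) ] 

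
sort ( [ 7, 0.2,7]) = [0.2 , 7, 7]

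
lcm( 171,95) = 855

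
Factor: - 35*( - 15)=525  =  3^1*5^2*7^1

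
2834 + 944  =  3778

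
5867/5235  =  1 + 632/5235 = 1.12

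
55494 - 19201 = 36293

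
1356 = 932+424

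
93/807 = 31/269=0.12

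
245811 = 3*81937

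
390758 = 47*8314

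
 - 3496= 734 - 4230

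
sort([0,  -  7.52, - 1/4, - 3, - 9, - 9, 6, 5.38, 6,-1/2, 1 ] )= [ - 9, - 9, - 7.52 , - 3,-1/2,  -  1/4,0, 1,5.38, 6, 6] 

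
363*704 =255552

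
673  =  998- 325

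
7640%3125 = 1390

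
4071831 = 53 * 76827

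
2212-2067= 145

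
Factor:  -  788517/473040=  - 87613/52560 = -  2^ ( - 4) * 3^( - 2 )*5^( - 1) *73^( - 1 )*87613^1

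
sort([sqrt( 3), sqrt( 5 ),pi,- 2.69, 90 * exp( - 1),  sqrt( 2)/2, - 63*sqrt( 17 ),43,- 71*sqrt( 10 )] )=[ - 63*sqrt( 17), - 71*sqrt( 10 ), - 2.69, sqrt(  2) /2,sqrt( 3 ),sqrt ( 5 ),  pi,90*exp( - 1), 43]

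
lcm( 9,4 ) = 36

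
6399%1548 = 207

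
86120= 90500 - 4380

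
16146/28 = 576  +  9/14 = 576.64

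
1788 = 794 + 994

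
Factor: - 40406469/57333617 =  - 3^1*11^(- 1 )*23^1*227^ (-1)*22961^( - 1 )*585601^1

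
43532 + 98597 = 142129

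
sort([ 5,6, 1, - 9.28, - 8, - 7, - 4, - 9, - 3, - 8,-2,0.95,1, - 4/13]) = [ - 9.28 , - 9 , - 8, -8, - 7, - 4,-3, - 2, - 4/13, 0.95,  1,1, 5 , 6]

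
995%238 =43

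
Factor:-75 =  - 3^1*5^2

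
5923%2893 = 137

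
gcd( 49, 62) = 1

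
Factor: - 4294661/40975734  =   - 2^( - 1 )*3^( - 1 )*7^1*1933^(-1)*3533^( - 1)*613523^1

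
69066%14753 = 10054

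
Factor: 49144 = 2^3*6143^1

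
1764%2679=1764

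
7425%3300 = 825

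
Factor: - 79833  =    -  3^1 *13^1*23^1*89^1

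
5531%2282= 967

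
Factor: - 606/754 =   -  303/377 = -  3^1*13^( - 1)*29^(-1 )*101^1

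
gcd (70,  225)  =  5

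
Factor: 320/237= 2^6 * 3^( - 1 )*5^1*79^(  -  1 )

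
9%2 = 1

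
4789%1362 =703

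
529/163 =3  +  40/163 = 3.25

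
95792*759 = 72706128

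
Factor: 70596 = 2^2 *3^2 * 37^1*53^1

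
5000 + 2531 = 7531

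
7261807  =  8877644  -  1615837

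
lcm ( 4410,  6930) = 48510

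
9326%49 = 16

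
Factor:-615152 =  - 2^4*38447^1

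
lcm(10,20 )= 20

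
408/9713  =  408/9713= 0.04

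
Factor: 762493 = 227^1*3359^1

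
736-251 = 485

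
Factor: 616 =2^3*  7^1*11^1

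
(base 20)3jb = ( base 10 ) 1591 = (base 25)2dg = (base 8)3067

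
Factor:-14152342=-2^1*109^1 *64919^1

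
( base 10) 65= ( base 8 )101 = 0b1000001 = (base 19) 38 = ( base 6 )145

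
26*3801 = 98826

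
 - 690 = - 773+83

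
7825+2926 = 10751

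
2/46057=2/46057 = 0.00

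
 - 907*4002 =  - 3629814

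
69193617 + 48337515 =117531132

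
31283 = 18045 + 13238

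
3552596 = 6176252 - 2623656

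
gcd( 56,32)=8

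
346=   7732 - 7386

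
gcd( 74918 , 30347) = 1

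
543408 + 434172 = 977580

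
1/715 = 1/715 = 0.00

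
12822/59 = 217+19/59 = 217.32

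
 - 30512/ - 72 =3814/9  =  423.78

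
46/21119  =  46/21119 = 0.00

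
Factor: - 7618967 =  - 29^1*262723^1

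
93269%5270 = 3679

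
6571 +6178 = 12749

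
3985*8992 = 35833120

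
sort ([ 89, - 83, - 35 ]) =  [ - 83, - 35, 89]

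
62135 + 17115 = 79250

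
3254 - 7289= - 4035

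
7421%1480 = 21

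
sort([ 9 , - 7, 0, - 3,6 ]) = [ - 7, - 3,0, 6,9]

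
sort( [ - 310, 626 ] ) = [- 310,626]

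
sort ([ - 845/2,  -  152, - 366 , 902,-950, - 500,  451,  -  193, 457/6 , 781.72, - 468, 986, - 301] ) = [ - 950, - 500, - 468, - 845/2,-366, - 301, - 193, - 152,457/6, 451, 781.72,902,986 ] 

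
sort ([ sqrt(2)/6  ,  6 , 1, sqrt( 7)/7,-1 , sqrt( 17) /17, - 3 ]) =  [ - 3,-1,sqrt( 2 )/6,sqrt ( 17) /17, sqrt ( 7 ) /7, 1,6 ] 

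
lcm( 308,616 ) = 616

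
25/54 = 25/54 = 0.46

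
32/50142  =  16/25071 = 0.00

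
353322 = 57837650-57484328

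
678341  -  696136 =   -  17795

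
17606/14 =8803/7 = 1257.57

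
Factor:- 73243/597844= - 2^( - 2 )*13^( - 1 )* 11497^( - 1) * 73243^1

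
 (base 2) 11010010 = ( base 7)420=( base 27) 7L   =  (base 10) 210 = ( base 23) 93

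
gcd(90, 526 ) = 2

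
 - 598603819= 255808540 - 854412359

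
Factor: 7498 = 2^1 * 23^1*163^1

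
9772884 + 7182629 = 16955513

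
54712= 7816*7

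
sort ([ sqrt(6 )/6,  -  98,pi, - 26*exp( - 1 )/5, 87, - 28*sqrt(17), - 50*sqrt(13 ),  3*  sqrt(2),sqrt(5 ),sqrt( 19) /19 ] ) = [-50 * sqrt( 13) , - 28*sqrt(17), - 98 ,  -  26* exp(- 1)/5, sqrt ( 19 )/19,sqrt( 6)/6, sqrt( 5),pi, 3 * sqrt(2),87] 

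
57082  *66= 3767412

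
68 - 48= 20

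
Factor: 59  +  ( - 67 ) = -2^3 = - 8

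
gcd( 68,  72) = 4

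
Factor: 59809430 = 2^1*5^1*23^1*443^1 *587^1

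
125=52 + 73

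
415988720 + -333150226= 82838494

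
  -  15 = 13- 28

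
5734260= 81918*70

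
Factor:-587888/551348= - 2^2*7^( - 1 )*97^( - 1)*181^1 = - 724/679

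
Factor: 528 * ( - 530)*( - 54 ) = 15111360 = 2^6* 3^4*5^1*11^1*53^1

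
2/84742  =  1/42371=0.00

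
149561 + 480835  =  630396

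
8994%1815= 1734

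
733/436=1 + 297/436= 1.68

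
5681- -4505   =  10186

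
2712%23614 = 2712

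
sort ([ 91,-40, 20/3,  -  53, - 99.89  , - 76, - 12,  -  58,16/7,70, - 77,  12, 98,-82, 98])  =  [ - 99.89, - 82,  -  77, - 76, - 58, - 53 , - 40,-12, 16/7,20/3, 12,70,91,98,  98] 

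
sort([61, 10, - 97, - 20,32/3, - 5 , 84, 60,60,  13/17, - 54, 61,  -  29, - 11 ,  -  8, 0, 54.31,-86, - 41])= [  -  97, - 86, - 54, - 41, - 29, - 20, - 11,- 8, - 5,  0, 13/17, 10,  32/3, 54.31, 60,  60 , 61,  61 , 84]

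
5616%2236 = 1144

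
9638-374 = 9264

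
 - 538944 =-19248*28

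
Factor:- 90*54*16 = - 77760= - 2^6*3^5*5^1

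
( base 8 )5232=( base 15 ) c0e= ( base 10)2714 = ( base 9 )3645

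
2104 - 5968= - 3864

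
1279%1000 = 279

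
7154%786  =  80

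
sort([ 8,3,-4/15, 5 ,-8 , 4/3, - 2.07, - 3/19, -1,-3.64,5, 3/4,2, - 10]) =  [ - 10, - 8,-3.64,- 2.07, - 1, - 4/15, - 3/19, 3/4, 4/3,2,3 , 5,5,8] 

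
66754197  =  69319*963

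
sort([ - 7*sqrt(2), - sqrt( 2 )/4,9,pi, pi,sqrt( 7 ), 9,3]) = [-7 * sqrt( 2),  -  sqrt( 2)/4,  sqrt(7),3, pi,pi, 9,9] 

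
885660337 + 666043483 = 1551703820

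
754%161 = 110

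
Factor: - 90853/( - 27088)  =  2^( - 4 ) * 7^1 * 1693^(-1)*12979^1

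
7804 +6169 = 13973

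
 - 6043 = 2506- 8549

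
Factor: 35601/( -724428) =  - 11867/241476 = - 2^(-2 )* 3^( - 1) *11867^1*20123^( - 1)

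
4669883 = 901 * 5183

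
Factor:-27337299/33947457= -11^1*113^1 * 401^( - 1 ) * 7331^1 * 28219^(- 1 ) = -9112433/11315819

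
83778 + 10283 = 94061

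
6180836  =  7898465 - 1717629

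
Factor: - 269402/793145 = - 2^1*5^(-1 )*7^2*41^(  -  1) * 53^ ( - 1 )*73^( -1 )*2749^1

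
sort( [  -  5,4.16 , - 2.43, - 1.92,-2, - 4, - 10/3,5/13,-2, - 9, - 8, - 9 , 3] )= [ - 9, - 9, - 8, - 5, - 4, - 10/3, - 2.43, - 2,  -  2, - 1.92, 5/13, 3,4.16]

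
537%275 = 262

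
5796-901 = 4895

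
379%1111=379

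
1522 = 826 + 696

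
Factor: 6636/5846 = 2^1* 3^1 * 7^1*37^( - 1)=42/37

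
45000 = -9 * (  -  5000)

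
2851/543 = 2851/543= 5.25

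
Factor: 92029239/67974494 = 2^( - 1 )*3^2*7^(-1) * 211^( - 1)*23011^(-1)*10225471^1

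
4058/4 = 1014  +  1/2 =1014.50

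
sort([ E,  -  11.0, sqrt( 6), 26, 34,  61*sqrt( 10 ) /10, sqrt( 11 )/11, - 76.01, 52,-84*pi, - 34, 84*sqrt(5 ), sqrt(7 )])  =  [-84*pi, - 76.01 ,-34, -11.0, sqrt(11)/11, sqrt( 6), sqrt( 7 ) , E , 61*sqrt( 10)/10, 26,34,52, 84*sqrt(5 )] 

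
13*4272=55536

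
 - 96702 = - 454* 213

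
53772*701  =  37694172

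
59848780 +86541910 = 146390690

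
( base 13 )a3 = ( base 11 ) 111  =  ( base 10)133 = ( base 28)4L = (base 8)205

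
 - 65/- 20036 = 65/20036=0.00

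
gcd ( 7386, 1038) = 6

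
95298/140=680+7/10 = 680.70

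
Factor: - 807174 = -2^1 *3^2*44843^1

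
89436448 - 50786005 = 38650443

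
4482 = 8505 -4023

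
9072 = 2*4536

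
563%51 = 2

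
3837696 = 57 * 67328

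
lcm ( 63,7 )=63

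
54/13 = 4  +  2/13 = 4.15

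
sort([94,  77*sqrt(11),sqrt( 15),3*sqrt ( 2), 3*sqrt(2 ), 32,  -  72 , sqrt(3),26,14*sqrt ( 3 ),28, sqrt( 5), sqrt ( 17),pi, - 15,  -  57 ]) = [ -72,-57, - 15, sqrt( 3),sqrt(5 ), pi,sqrt( 15),sqrt( 17 ), 3*sqrt( 2),3*sqrt( 2), 14*sqrt( 3),26, 28,32,94,77*sqrt( 11 )]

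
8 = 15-7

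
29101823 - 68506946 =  - 39405123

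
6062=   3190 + 2872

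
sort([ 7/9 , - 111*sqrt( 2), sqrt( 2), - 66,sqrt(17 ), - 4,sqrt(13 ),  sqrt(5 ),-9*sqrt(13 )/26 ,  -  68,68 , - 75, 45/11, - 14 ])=[ - 111*sqrt( 2 ), - 75  , - 68, - 66, -14, - 4,  -  9*sqrt(13)/26,7/9, sqrt( 2 ),sqrt( 5 ),sqrt(13),45/11, sqrt(17 ), 68]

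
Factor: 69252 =2^2*3^1*29^1*199^1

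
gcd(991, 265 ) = 1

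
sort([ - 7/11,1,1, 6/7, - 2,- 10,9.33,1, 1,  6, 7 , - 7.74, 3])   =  [ - 10, - 7.74, - 2,-7/11,6/7, 1,1, 1,1, 3, 6,7, 9.33] 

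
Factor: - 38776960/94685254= -19388480/47342627 = - 2^6*5^1*60589^1*47342627^( - 1 )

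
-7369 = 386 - 7755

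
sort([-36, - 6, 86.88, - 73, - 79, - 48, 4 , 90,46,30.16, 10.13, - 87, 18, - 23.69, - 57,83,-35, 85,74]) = [ - 87, - 79, - 73,-57, - 48, - 36,-35, - 23.69, - 6 , 4,  10.13,18,30.16,  46, 74, 83,85,86.88,90 ] 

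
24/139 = 24/139 = 0.17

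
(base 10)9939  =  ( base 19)18a2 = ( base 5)304224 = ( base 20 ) 14GJ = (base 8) 23323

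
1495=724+771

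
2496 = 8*312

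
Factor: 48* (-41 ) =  - 1968 = - 2^4*3^1*41^1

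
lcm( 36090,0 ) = 0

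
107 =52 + 55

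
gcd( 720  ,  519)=3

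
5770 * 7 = 40390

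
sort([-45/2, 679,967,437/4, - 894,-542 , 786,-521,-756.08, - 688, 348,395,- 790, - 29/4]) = [ - 894, -790,-756.08,-688, - 542, - 521,  -  45/2, - 29/4, 437/4,348 , 395,679, 786,  967] 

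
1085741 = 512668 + 573073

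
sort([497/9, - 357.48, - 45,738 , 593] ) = [ - 357.48, - 45,497/9, 593,738] 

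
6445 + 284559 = 291004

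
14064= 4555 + 9509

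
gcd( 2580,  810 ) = 30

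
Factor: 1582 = 2^1*7^1*113^1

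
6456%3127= 202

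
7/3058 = 7/3058 =0.00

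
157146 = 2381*66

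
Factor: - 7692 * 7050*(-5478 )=2^4*3^3*5^2*11^1*47^1 * 83^1*641^1 = 297064270800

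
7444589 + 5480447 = 12925036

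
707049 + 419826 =1126875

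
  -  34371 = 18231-52602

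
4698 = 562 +4136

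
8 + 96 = 104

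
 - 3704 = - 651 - 3053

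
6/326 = 3/163 = 0.02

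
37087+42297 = 79384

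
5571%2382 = 807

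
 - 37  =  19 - 56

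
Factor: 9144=2^3*3^2*127^1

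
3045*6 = 18270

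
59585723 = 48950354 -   -  10635369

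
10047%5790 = 4257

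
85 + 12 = 97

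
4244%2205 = 2039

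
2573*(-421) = - 1083233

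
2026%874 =278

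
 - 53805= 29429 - 83234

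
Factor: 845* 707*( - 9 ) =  - 5376735 = -  3^2*5^1 *7^1*13^2 *101^1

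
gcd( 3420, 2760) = 60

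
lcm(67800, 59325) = 474600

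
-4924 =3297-8221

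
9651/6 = 1608 + 1/2=   1608.50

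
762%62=18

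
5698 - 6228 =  - 530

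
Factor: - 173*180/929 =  - 31140/929= - 2^2*3^2*5^1 * 173^1*929^(- 1 )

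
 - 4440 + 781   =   - 3659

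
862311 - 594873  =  267438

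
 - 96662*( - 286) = 27645332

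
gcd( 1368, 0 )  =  1368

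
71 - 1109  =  -1038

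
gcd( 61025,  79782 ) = 1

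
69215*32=2214880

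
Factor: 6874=2^1*7^1*491^1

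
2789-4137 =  - 1348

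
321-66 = 255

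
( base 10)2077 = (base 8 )4035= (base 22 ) 469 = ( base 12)1251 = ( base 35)1OC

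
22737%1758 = 1641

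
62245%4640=1925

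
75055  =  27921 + 47134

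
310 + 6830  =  7140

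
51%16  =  3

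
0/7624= 0 = 0.00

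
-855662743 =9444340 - 865107083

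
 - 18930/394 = - 49 + 188/197 =-48.05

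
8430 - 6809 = 1621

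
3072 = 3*1024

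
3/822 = 1/274 = 0.00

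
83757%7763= 6127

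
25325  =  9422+15903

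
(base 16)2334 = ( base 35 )7CH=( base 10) 9012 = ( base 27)c9l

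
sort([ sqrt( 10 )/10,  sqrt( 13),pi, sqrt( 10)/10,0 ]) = [ 0, sqrt ( 10 )/10, sqrt(10) /10, pi,sqrt( 13)] 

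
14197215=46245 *307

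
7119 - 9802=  - 2683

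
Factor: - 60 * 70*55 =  - 231000 = - 2^3*3^1 * 5^3*7^1*11^1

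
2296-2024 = 272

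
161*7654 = 1232294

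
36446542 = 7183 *5074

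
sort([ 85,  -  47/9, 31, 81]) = [ - 47/9,31,81, 85] 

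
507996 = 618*822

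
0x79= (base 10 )121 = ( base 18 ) 6D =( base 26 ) 4H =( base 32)3p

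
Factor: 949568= 2^6  *  37^1*401^1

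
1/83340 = 1/83340=0.00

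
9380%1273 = 469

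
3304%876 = 676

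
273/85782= 91/28594 = 0.00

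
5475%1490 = 1005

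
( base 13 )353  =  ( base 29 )jo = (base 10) 575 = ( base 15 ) 285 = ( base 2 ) 1000111111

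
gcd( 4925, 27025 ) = 25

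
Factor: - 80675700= - 2^2*3^1*5^2 * 7^1*41^1*937^1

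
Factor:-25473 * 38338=  -  976583874 = -  2^1*3^1*7^1*29^1*661^1*1213^1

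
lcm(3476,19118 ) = 38236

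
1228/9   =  136 + 4/9 = 136.44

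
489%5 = 4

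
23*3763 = 86549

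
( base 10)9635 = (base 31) a0p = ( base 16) 25A3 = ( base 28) C83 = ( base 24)GHB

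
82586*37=3055682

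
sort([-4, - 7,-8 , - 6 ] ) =[ - 8, - 7, - 6, - 4 ]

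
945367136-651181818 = 294185318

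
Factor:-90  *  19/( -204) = 2^( - 1 )*3^1*5^1*17^( - 1)*19^1 = 285/34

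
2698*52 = 140296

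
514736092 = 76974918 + 437761174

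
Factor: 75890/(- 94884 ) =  - 2^(  -  1) * 3^( - 1 )*5^1*7589^1*7907^(  -  1 ) = -37945/47442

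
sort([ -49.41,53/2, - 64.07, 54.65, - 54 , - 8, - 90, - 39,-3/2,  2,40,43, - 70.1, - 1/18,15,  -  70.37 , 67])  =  [ - 90, - 70.37, - 70.1, - 64.07,-54, - 49.41,-39, - 8, - 3/2, - 1/18,2,15,  53/2, 40,43, 54.65,67]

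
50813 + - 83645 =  - 32832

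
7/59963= 7/59963 = 0.00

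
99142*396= 39260232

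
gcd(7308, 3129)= 21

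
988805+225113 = 1213918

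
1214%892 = 322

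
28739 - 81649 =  - 52910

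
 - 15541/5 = - 3109 + 4/5=- 3108.20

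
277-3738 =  - 3461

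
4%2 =0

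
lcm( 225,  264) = 19800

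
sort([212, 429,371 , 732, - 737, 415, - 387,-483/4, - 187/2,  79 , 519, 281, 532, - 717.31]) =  [-737,-717.31, - 387,-483/4, - 187/2,  79, 212, 281,371,415,429, 519, 532,732]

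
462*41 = 18942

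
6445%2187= 2071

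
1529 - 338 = 1191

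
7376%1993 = 1397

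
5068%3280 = 1788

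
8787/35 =251 + 2/35 = 251.06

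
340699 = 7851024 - 7510325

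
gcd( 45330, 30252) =6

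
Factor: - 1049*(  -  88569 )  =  92908881 = 3^2*13^1*757^1*1049^1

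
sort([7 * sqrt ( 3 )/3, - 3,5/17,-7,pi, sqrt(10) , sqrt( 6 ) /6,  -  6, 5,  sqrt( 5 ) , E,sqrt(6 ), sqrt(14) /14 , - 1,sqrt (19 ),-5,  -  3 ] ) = [ - 7, - 6,-5,  -  3,-3 , - 1,sqrt( 14) /14,5/17, sqrt( 6)/6, sqrt(5), sqrt( 6) , E,pi, sqrt ( 10),7*sqrt ( 3) /3,sqrt(19),5]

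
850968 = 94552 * 9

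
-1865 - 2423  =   - 4288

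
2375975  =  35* 67885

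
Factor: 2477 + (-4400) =-3^1 * 641^1 = -1923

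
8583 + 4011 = 12594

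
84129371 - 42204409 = 41924962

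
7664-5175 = 2489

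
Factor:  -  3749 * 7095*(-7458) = 2^1*3^2 * 5^1 * 11^2*23^1*43^1*113^1*163^1 = 198376497990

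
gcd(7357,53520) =1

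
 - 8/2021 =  - 8/2021 = - 0.00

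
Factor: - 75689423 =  - 17^1*1367^1*3257^1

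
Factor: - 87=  - 3^1*29^1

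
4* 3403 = 13612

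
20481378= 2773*7386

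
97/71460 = 97/71460= 0.00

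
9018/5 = 1803 + 3/5=1803.60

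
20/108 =5/27 = 0.19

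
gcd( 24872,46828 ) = 4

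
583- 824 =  - 241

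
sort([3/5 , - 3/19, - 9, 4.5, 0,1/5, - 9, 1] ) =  [ - 9, - 9  , - 3/19,0,1/5, 3/5,1,4.5]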